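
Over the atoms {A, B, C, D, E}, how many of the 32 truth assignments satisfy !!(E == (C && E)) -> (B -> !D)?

26

Initial set: {(!!(E == (C && E)) -> (B -> !D))}.
(!!(E == (C && E)) -> (B -> !D)): β-rule — branch into !!!(E == (C && E))  //  (B -> !D).
  branch 1 (add !!!(E == (C && E))):
    !!!(E == (C && E)): drop double negation, giving !(E == (C && E)).
    !(E == (C && E)): β-rule — branch into E, !(C && E)  //  !E, (C && E).
      branch 1.1 (add E, !(C && E)):
        !(C && E): β-rule — branch into !C  //  !E.
          branch 1.1.1 (add !C):
            ○ open, literals {C=false, E=true}.
          branch 1.1.2 (add !E):
            × closes — contains both E and !E.
      branch 1.2 (add !E, (C && E)):
        (C && E): α-rule — add C, E.
        × closes — contains both E and !E.
  branch 2 (add (B -> !D)):
    (B -> !D): β-rule — branch into !B  //  !D.
      branch 2.1 (add !B):
        ○ open, literals {B=false}.
      branch 2.2 (add !D):
        ○ open, literals {D=false}.
2 branches closed, 3 open.
Each open branch fixes some atoms; the unmentioned ones are free. Counting distinct full assignments: branch {C=false, E=true} (A, B, D) contributes 8 new; branch {B=false} (A, C, D, E) contributes 12 new; branch {D=false} (A, B, C, E) contributes 6 new. Total: 26.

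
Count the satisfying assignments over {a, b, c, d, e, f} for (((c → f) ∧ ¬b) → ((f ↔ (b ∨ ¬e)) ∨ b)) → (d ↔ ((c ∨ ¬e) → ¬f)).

Initial set: {((((c → f) ∧ ¬b) → ((f ↔ (b ∨ ¬e)) ∨ b)) → (d ↔ ((c ∨ ¬e) → ¬f)))}.
((((c → f) ∧ ¬b) → ((f ↔ (b ∨ ¬e)) ∨ b)) → (d ↔ ((c ∨ ¬e) → ¬f))): β-rule — branch into ¬(((c → f) ∧ ¬b) → ((f ↔ (b ∨ ¬e)) ∨ b))  //  (d ↔ ((c ∨ ¬e) → ¬f)).
  branch 1 (add ¬(((c → f) ∧ ¬b) → ((f ↔ (b ∨ ¬e)) ∨ b))):
    ¬(((c → f) ∧ ¬b) → ((f ↔ (b ∨ ¬e)) ∨ b)): α-rule — add ((c → f) ∧ ¬b), ¬((f ↔ (b ∨ ¬e)) ∨ b).
    ((c → f) ∧ ¬b): α-rule — add (c → f), ¬b.
    ¬((f ↔ (b ∨ ¬e)) ∨ b): α-rule — add ¬(f ↔ (b ∨ ¬e)), ¬b.
    (c → f): β-rule — branch into ¬c  //  f.
      branch 1.1 (add ¬c):
        ¬(f ↔ (b ∨ ¬e)): β-rule — branch into f, ¬(b ∨ ¬e)  //  ¬f, (b ∨ ¬e).
          branch 1.1.1 (add f, ¬(b ∨ ¬e)):
            ¬(b ∨ ¬e): α-rule — add ¬b, ¬¬e.
            ○ open, literals {b=F, c=F, e=T, f=T}.
          branch 1.1.2 (add ¬f, (b ∨ ¬e)):
            (b ∨ ¬e): β-rule — branch into b  //  ¬e.
              branch 1.1.2.1 (add b):
                × closes — contains both b and ¬b.
              branch 1.1.2.2 (add ¬e):
                ○ open, literals {b=F, c=F, e=F, f=F}.
      branch 1.2 (add f):
        ¬(f ↔ (b ∨ ¬e)): β-rule — branch into f, ¬(b ∨ ¬e)  //  ¬f, (b ∨ ¬e).
          branch 1.2.1 (add f, ¬(b ∨ ¬e)):
            ¬(b ∨ ¬e): α-rule — add ¬b, ¬¬e.
            ○ open, literals {b=F, e=T, f=T}.
          branch 1.2.2 (add ¬f, (b ∨ ¬e)):
            × closes — contains both f and ¬f.
  branch 2 (add (d ↔ ((c ∨ ¬e) → ¬f))):
    (d ↔ ((c ∨ ¬e) → ¬f)): β-rule — branch into d, ((c ∨ ¬e) → ¬f)  //  ¬d, ¬((c ∨ ¬e) → ¬f).
      branch 2.1 (add d, ((c ∨ ¬e) → ¬f)):
        ((c ∨ ¬e) → ¬f): β-rule — branch into ¬(c ∨ ¬e)  //  ¬f.
          branch 2.1.1 (add ¬(c ∨ ¬e)):
            ¬(c ∨ ¬e): α-rule — add ¬c, ¬¬e.
            ○ open, literals {c=F, d=T, e=T}.
          branch 2.1.2 (add ¬f):
            ○ open, literals {d=T, f=F}.
      branch 2.2 (add ¬d, ¬((c ∨ ¬e) → ¬f)):
        ¬((c ∨ ¬e) → ¬f): α-rule — add (c ∨ ¬e), ¬¬f.
        (c ∨ ¬e): β-rule — branch into c  //  ¬e.
          branch 2.2.1 (add c):
            ○ open, literals {c=T, d=F, f=T}.
          branch 2.2.2 (add ¬e):
            ○ open, literals {d=F, e=F, f=T}.
2 branches closed, 7 open.
Each open branch fixes some atoms; the unmentioned ones are free. Counting distinct full assignments: branch {b=F, c=F, e=T, f=T} (a, d) contributes 4 new; branch {b=F, c=F, e=F, f=F} (a, d) contributes 4 new; branch {b=F, e=T, f=T} (a, c, d) contributes 4 new; branch {c=F, d=T, e=T} (a, b, f) contributes 6 new; branch {d=T, f=F} (a, b, c, e) contributes 10 new; branch {c=T, d=F, f=T} (a, b, e) contributes 6 new; branch {d=F, e=F, f=T} (a, b, c) contributes 4 new. Total: 38.

38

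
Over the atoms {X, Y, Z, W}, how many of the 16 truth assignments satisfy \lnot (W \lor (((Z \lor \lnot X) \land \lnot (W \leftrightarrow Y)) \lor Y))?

Initial set: {T \lnot (W \lor (((Z \lor \lnot X) \land \lnot (W \leftrightarrow Y)) \lor Y))}.
T \lnot (W \lor (((Z \lor \lnot X) \land \lnot (W \leftrightarrow Y)) \lor Y)): α-rule — add F W, F (((Z \lor \lnot X) \land \lnot (W \leftrightarrow Y)) \lor Y).
F (((Z \lor \lnot X) \land \lnot (W \leftrightarrow Y)) \lor Y): α-rule — add F ((Z \lor \lnot X) \land \lnot (W \leftrightarrow Y)), F Y.
F ((Z \lor \lnot X) \land \lnot (W \leftrightarrow Y)): β-rule — branch into F (Z \lor \lnot X)  //  F \lnot (W \leftrightarrow Y).
  branch 1 (add F (Z \lor \lnot X)):
    F (Z \lor \lnot X): α-rule — add F Z, F \lnot X.
    ○ open, literals {W=0, X=1, Y=0, Z=0}.
  branch 2 (add F \lnot (W \leftrightarrow Y)):
    F \lnot (W \leftrightarrow Y): β-rule — branch into T W, T Y  //  F W, F Y.
      branch 2.1 (add T W, T Y):
        × closes — contains both W and \lnot W.
      branch 2.2 (add F W, F Y):
        ○ open, literals {W=0, Y=0}.
1 branch closed, 2 open.
Each open branch fixes some atoms; the unmentioned ones are free. Counting distinct full assignments: branch {W=0, X=1, Y=0, Z=0} (none free) contributes 1 new; branch {W=0, Y=0} (X, Z) contributes 3 new. Total: 4.

4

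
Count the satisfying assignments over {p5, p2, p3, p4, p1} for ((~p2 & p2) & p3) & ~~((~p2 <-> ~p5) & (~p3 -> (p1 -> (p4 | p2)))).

0

Initial set: {(((~p2 & p2) & p3) & ~~((~p2 <-> ~p5) & (~p3 -> (p1 -> (p4 | p2)))))}.
(((~p2 & p2) & p3) & ~~((~p2 <-> ~p5) & (~p3 -> (p1 -> (p4 | p2))))): α-rule — add ((~p2 & p2) & p3), ~~((~p2 <-> ~p5) & (~p3 -> (p1 -> (p4 | p2)))).
((~p2 & p2) & p3): α-rule — add (~p2 & p2), p3.
~~((~p2 <-> ~p5) & (~p3 -> (p1 -> (p4 | p2)))): drop double negation, giving ((~p2 <-> ~p5) & (~p3 -> (p1 -> (p4 | p2)))).
(~p2 & p2): α-rule — add ~p2, p2.
× closes — contains both p2 and ~p2.
All 1 branch closes.
No open branches: the formula has 0 satisfying assignments.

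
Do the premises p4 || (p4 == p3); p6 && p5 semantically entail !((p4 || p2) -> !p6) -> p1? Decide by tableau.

Initial set: {(p4 || (p4 == p3)); (p6 && p5); !(!((p4 || p2) -> !p6) -> p1)}.
(p6 && p5): α-rule — add p6, p5.
!(!((p4 || p2) -> !p6) -> p1): α-rule — add !((p4 || p2) -> !p6), !p1.
!((p4 || p2) -> !p6): α-rule — add (p4 || p2), !!p6.
(p4 || (p4 == p3)): β-rule — branch into p4  //  (p4 == p3).
  branch 1 (add p4):
    (p4 || p2): β-rule — branch into p4  //  p2.
      branch 1.1 (add p4):
        ○ open, literals {p1=false, p4=true, p5=true, p6=true}.
      branch 1.2 (add p2):
        ○ open, literals {p1=false, p2=true, p4=true, p5=true, p6=true}.
  branch 2 (add (p4 == p3)):
    (p4 || p2): β-rule — branch into p4  //  p2.
      branch 2.1 (add p4):
        (p4 == p3): β-rule — branch into p4, p3  //  !p4, !p3.
          branch 2.1.1 (add p4, p3):
            ○ open, literals {p1=false, p3=true, p4=true, p5=true, p6=true}.
          branch 2.1.2 (add !p4, !p3):
            × closes — contains both p4 and !p4.
      branch 2.2 (add p2):
        (p4 == p3): β-rule — branch into p4, p3  //  !p4, !p3.
          branch 2.2.1 (add p4, p3):
            ○ open, literals {p1=false, p2=true, p3=true, p4=true, p5=true, p6=true}.
          branch 2.2.2 (add !p4, !p3):
            ○ open, literals {p1=false, p2=true, p3=false, p4=false, p5=true, p6=true}.
1 branch closed, 5 open.
An open branch gives a countermodel: p1=false, p4=true, p5=true, p6=true (unmentioned atoms arbitrary); the premises hold there but the conclusion fails.

No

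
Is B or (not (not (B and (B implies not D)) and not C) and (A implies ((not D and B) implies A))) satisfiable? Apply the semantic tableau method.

Initial set: {(B or (not (not (B and (B implies not D)) and not C) and (A implies ((not D and B) implies A))))}.
(B or (not (not (B and (B implies not D)) and not C) and (A implies ((not D and B) implies A)))): β-rule — branch into B  //  (not (not (B and (B implies not D)) and not C) and (A implies ((not D and B) implies A))).
  branch 1 (add B):
    ○ open, literals {B=T}.
  branch 2 (add (not (not (B and (B implies not D)) and not C) and (A implies ((not D and B) implies A)))):
    (not (not (B and (B implies not D)) and not C) and (A implies ((not D and B) implies A))): α-rule — add not (not (B and (B implies not D)) and not C), (A implies ((not D and B) implies A)).
    not (not (B and (B implies not D)) and not C): β-rule — branch into not not (B and (B implies not D))  //  not not C.
      branch 2.1 (add not not (B and (B implies not D))):
        not not (B and (B implies not D)): α-rule — add B, (B implies not D).
        (A implies ((not D and B) implies A)): β-rule — branch into not A  //  ((not D and B) implies A).
          branch 2.1.1 (add not A):
            (B implies not D): β-rule — branch into not B  //  not D.
              branch 2.1.1.1 (add not B):
                × closes — contains both B and not B.
              branch 2.1.1.2 (add not D):
                ○ open, literals {A=F, B=T, D=F}.
          branch 2.1.2 (add ((not D and B) implies A)):
            (B implies not D): β-rule — branch into not B  //  not D.
              branch 2.1.2.1 (add not B):
                × closes — contains both B and not B.
              branch 2.1.2.2 (add not D):
                ((not D and B) implies A): β-rule — branch into not (not D and B)  //  A.
                  branch 2.1.2.2.1 (add not (not D and B)):
                    not (not D and B): β-rule — branch into not not D  //  not B.
                      branch 2.1.2.2.1.1 (add not not D):
                        × closes — contains both D and not D.
                      branch 2.1.2.2.1.2 (add not B):
                        × closes — contains both B and not B.
                  branch 2.1.2.2.2 (add A):
                    ○ open, literals {A=T, B=T, D=F}.
      branch 2.2 (add not not C):
        (A implies ((not D and B) implies A)): β-rule — branch into not A  //  ((not D and B) implies A).
          branch 2.2.1 (add not A):
            ○ open, literals {A=F, C=T}.
          branch 2.2.2 (add ((not D and B) implies A)):
            ((not D and B) implies A): β-rule — branch into not (not D and B)  //  A.
              branch 2.2.2.1 (add not (not D and B)):
                not (not D and B): β-rule — branch into not not D  //  not B.
                  branch 2.2.2.1.1 (add not not D):
                    ○ open, literals {C=T, D=T}.
                  branch 2.2.2.1.2 (add not B):
                    ○ open, literals {B=F, C=T}.
              branch 2.2.2.2 (add A):
                ○ open, literals {A=T, C=T}.
4 branches closed, 7 open.
An open branch gives a satisfying assignment: B=T.

Satisfiable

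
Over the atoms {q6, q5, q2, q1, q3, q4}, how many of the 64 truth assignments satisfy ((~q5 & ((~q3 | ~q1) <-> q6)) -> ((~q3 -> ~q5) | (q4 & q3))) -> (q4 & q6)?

Initial set: {T (((~q5 & ((~q3 | ~q1) <-> q6)) -> ((~q3 -> ~q5) | (q4 & q3))) -> (q4 & q6))}.
T (((~q5 & ((~q3 | ~q1) <-> q6)) -> ((~q3 -> ~q5) | (q4 & q3))) -> (q4 & q6)): β-rule — branch into F ((~q5 & ((~q3 | ~q1) <-> q6)) -> ((~q3 -> ~q5) | (q4 & q3)))  //  T (q4 & q6).
  branch 1 (add F ((~q5 & ((~q3 | ~q1) <-> q6)) -> ((~q3 -> ~q5) | (q4 & q3)))):
    F ((~q5 & ((~q3 | ~q1) <-> q6)) -> ((~q3 -> ~q5) | (q4 & q3))): α-rule — add T (~q5 & ((~q3 | ~q1) <-> q6)), F ((~q3 -> ~q5) | (q4 & q3)).
    T (~q5 & ((~q3 | ~q1) <-> q6)): α-rule — add T ~q5, T ((~q3 | ~q1) <-> q6).
    F ((~q3 -> ~q5) | (q4 & q3)): α-rule — add F (~q3 -> ~q5), F (q4 & q3).
    F (~q3 -> ~q5): α-rule — add T ~q3, F ~q5.
    × closes — contains both q5 and ~q5.
  branch 2 (add T (q4 & q6)):
    T (q4 & q6): α-rule — add T q4, T q6.
    ○ open, literals {q4=true, q6=true}.
1 branch closed, 1 open.
Each open branch fixes some atoms; the unmentioned ones are free. Counting distinct full assignments: branch {q4=true, q6=true} (q5, q2, q1, q3) contributes 16 new. Total: 16.

16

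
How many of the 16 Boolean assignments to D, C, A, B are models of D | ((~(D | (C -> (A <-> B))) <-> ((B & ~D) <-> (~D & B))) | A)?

Initial set: {(D | ((~(D | (C -> (A <-> B))) <-> ((B & ~D) <-> (~D & B))) | A))}.
(D | ((~(D | (C -> (A <-> B))) <-> ((B & ~D) <-> (~D & B))) | A)): β-rule — branch into D  //  ((~(D | (C -> (A <-> B))) <-> ((B & ~D) <-> (~D & B))) | A).
  branch 1 (add D):
    ○ open, literals {D=T}.
  branch 2 (add ((~(D | (C -> (A <-> B))) <-> ((B & ~D) <-> (~D & B))) | A)):
    ((~(D | (C -> (A <-> B))) <-> ((B & ~D) <-> (~D & B))) | A): β-rule — branch into (~(D | (C -> (A <-> B))) <-> ((B & ~D) <-> (~D & B)))  //  A.
      branch 2.1 (add (~(D | (C -> (A <-> B))) <-> ((B & ~D) <-> (~D & B)))):
        (~(D | (C -> (A <-> B))) <-> ((B & ~D) <-> (~D & B))): β-rule — branch into ~(D | (C -> (A <-> B))), ((B & ~D) <-> (~D & B))  //  ~~(D | (C -> (A <-> B))), ~((B & ~D) <-> (~D & B)).
          branch 2.1.1 (add ~(D | (C -> (A <-> B))), ((B & ~D) <-> (~D & B))):
            ~(D | (C -> (A <-> B))): α-rule — add ~D, ~(C -> (A <-> B)).
            ~(C -> (A <-> B)): α-rule — add C, ~(A <-> B).
            ((B & ~D) <-> (~D & B)): β-rule — branch into (B & ~D), (~D & B)  //  ~(B & ~D), ~(~D & B).
              branch 2.1.1.1 (add (B & ~D), (~D & B)):
                (B & ~D): α-rule — add B, ~D.
                (~D & B): α-rule — add ~D, B.
                ~(A <-> B): β-rule — branch into A, ~B  //  ~A, B.
                  branch 2.1.1.1.1 (add A, ~B):
                    × closes — contains both B and ~B.
                  branch 2.1.1.1.2 (add ~A, B):
                    ○ open, literals {A=F, B=T, C=T, D=F}.
              branch 2.1.1.2 (add ~(B & ~D), ~(~D & B)):
                ~(A <-> B): β-rule — branch into A, ~B  //  ~A, B.
                  branch 2.1.1.2.1 (add A, ~B):
                    ~(B & ~D): β-rule — branch into ~B  //  ~~D.
                      branch 2.1.1.2.1.1 (add ~B):
                        ~(~D & B): β-rule — branch into ~~D  //  ~B.
                          branch 2.1.1.2.1.1.1 (add ~~D):
                            × closes — contains both D and ~D.
                          branch 2.1.1.2.1.1.2 (add ~B):
                            ○ open, literals {A=T, B=F, C=T, D=F}.
                      branch 2.1.1.2.1.2 (add ~~D):
                        × closes — contains both D and ~D.
                  branch 2.1.1.2.2 (add ~A, B):
                    ~(B & ~D): β-rule — branch into ~B  //  ~~D.
                      branch 2.1.1.2.2.1 (add ~B):
                        × closes — contains both B and ~B.
                      branch 2.1.1.2.2.2 (add ~~D):
                        × closes — contains both D and ~D.
          branch 2.1.2 (add ~~(D | (C -> (A <-> B))), ~((B & ~D) <-> (~D & B))):
            ~~(D | (C -> (A <-> B))): β-rule — branch into D  //  (C -> (A <-> B)).
              branch 2.1.2.1 (add D):
                ~((B & ~D) <-> (~D & B)): β-rule — branch into (B & ~D), ~(~D & B)  //  ~(B & ~D), (~D & B).
                  branch 2.1.2.1.1 (add (B & ~D), ~(~D & B)):
                    (B & ~D): α-rule — add B, ~D.
                    × closes — contains both D and ~D.
                  branch 2.1.2.1.2 (add ~(B & ~D), (~D & B)):
                    (~D & B): α-rule — add ~D, B.
                    × closes — contains both D and ~D.
              branch 2.1.2.2 (add (C -> (A <-> B))):
                ~((B & ~D) <-> (~D & B)): β-rule — branch into (B & ~D), ~(~D & B)  //  ~(B & ~D), (~D & B).
                  branch 2.1.2.2.1 (add (B & ~D), ~(~D & B)):
                    (B & ~D): α-rule — add B, ~D.
                    (C -> (A <-> B)): β-rule — branch into ~C  //  (A <-> B).
                      branch 2.1.2.2.1.1 (add ~C):
                        ~(~D & B): β-rule — branch into ~~D  //  ~B.
                          branch 2.1.2.2.1.1.1 (add ~~D):
                            × closes — contains both D and ~D.
                          branch 2.1.2.2.1.1.2 (add ~B):
                            × closes — contains both B and ~B.
                      branch 2.1.2.2.1.2 (add (A <-> B)):
                        ~(~D & B): β-rule — branch into ~~D  //  ~B.
                          branch 2.1.2.2.1.2.1 (add ~~D):
                            × closes — contains both D and ~D.
                          branch 2.1.2.2.1.2.2 (add ~B):
                            × closes — contains both B and ~B.
                  branch 2.1.2.2.2 (add ~(B & ~D), (~D & B)):
                    (~D & B): α-rule — add ~D, B.
                    (C -> (A <-> B)): β-rule — branch into ~C  //  (A <-> B).
                      branch 2.1.2.2.2.1 (add ~C):
                        ~(B & ~D): β-rule — branch into ~B  //  ~~D.
                          branch 2.1.2.2.2.1.1 (add ~B):
                            × closes — contains both B and ~B.
                          branch 2.1.2.2.2.1.2 (add ~~D):
                            × closes — contains both D and ~D.
                      branch 2.1.2.2.2.2 (add (A <-> B)):
                        ~(B & ~D): β-rule — branch into ~B  //  ~~D.
                          branch 2.1.2.2.2.2.1 (add ~B):
                            × closes — contains both B and ~B.
                          branch 2.1.2.2.2.2.2 (add ~~D):
                            × closes — contains both D and ~D.
      branch 2.2 (add A):
        ○ open, literals {A=T}.
15 branches closed, 4 open.
Each open branch fixes some atoms; the unmentioned ones are free. Counting distinct full assignments: branch {D=T} (C, A, B) contributes 8 new; branch {A=F, B=T, C=T, D=F} (none free) contributes 1 new; branch {A=T, B=F, C=T, D=F} (none free) contributes 1 new; branch {A=T} (D, C, B) contributes 3 new. Total: 13.

13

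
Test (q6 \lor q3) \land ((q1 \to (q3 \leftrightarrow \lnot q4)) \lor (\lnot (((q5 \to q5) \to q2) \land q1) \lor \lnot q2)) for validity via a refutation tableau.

Assume the negation and expand:
Initial set: {\lnot ((q6 \lor q3) \land ((q1 \to (q3 \leftrightarrow \lnot q4)) \lor (\lnot (((q5 \to q5) \to q2) \land q1) \lor \lnot q2)))}.
\lnot ((q6 \lor q3) \land ((q1 \to (q3 \leftrightarrow \lnot q4)) \lor (\lnot (((q5 \to q5) \to q2) \land q1) \lor \lnot q2))): β-rule — branch into \lnot (q6 \lor q3)  //  \lnot ((q1 \to (q3 \leftrightarrow \lnot q4)) \lor (\lnot (((q5 \to q5) \to q2) \land q1) \lor \lnot q2)).
  branch 1 (add \lnot (q6 \lor q3)):
    \lnot (q6 \lor q3): α-rule — add \lnot q6, \lnot q3.
    ○ open, literals {q3=false, q6=false}.
  branch 2 (add \lnot ((q1 \to (q3 \leftrightarrow \lnot q4)) \lor (\lnot (((q5 \to q5) \to q2) \land q1) \lor \lnot q2))):
    \lnot ((q1 \to (q3 \leftrightarrow \lnot q4)) \lor (\lnot (((q5 \to q5) \to q2) \land q1) \lor \lnot q2)): α-rule — add \lnot (q1 \to (q3 \leftrightarrow \lnot q4)), \lnot (\lnot (((q5 \to q5) \to q2) \land q1) \lor \lnot q2).
    \lnot (q1 \to (q3 \leftrightarrow \lnot q4)): α-rule — add q1, \lnot (q3 \leftrightarrow \lnot q4).
    \lnot (\lnot (((q5 \to q5) \to q2) \land q1) \lor \lnot q2): α-rule — add \lnot \lnot (((q5 \to q5) \to q2) \land q1), \lnot \lnot q2.
    \lnot \lnot (((q5 \to q5) \to q2) \land q1): α-rule — add ((q5 \to q5) \to q2), q1.
    \lnot (q3 \leftrightarrow \lnot q4): β-rule — branch into q3, \lnot \lnot q4  //  \lnot q3, \lnot q4.
      branch 2.1 (add q3, \lnot \lnot q4):
        ((q5 \to q5) \to q2): β-rule — branch into \lnot (q5 \to q5)  //  q2.
          branch 2.1.1 (add \lnot (q5 \to q5)):
            \lnot (q5 \to q5): α-rule — add q5, \lnot q5.
            × closes — contains both q5 and \lnot q5.
          branch 2.1.2 (add q2):
            ○ open, literals {q1=true, q2=true, q3=true, q4=true}.
      branch 2.2 (add \lnot q3, \lnot q4):
        ((q5 \to q5) \to q2): β-rule — branch into \lnot (q5 \to q5)  //  q2.
          branch 2.2.1 (add \lnot (q5 \to q5)):
            \lnot (q5 \to q5): α-rule — add q5, \lnot q5.
            × closes — contains both q5 and \lnot q5.
          branch 2.2.2 (add q2):
            ○ open, literals {q1=true, q2=true, q3=false, q4=false}.
2 branches closed, 3 open.
An open branch gives a countermodel: q3=false, q6=false (unmentioned atoms arbitrary); under it the original formula is false.

Not valid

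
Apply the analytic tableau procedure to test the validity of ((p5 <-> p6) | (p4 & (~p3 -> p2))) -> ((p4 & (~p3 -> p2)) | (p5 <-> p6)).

Assume the negation and expand:
Initial set: {~(((p5 <-> p6) | (p4 & (~p3 -> p2))) -> ((p4 & (~p3 -> p2)) | (p5 <-> p6)))}.
~(((p5 <-> p6) | (p4 & (~p3 -> p2))) -> ((p4 & (~p3 -> p2)) | (p5 <-> p6))): α-rule — add ((p5 <-> p6) | (p4 & (~p3 -> p2))), ~((p4 & (~p3 -> p2)) | (p5 <-> p6)).
~((p4 & (~p3 -> p2)) | (p5 <-> p6)): α-rule — add ~(p4 & (~p3 -> p2)), ~(p5 <-> p6).
((p5 <-> p6) | (p4 & (~p3 -> p2))): β-rule — branch into (p5 <-> p6)  //  (p4 & (~p3 -> p2)).
  branch 1 (add (p5 <-> p6)):
    ~(p4 & (~p3 -> p2)): β-rule — branch into ~p4  //  ~(~p3 -> p2).
      branch 1.1 (add ~p4):
        ~(p5 <-> p6): β-rule — branch into p5, ~p6  //  ~p5, p6.
          branch 1.1.1 (add p5, ~p6):
            (p5 <-> p6): β-rule — branch into p5, p6  //  ~p5, ~p6.
              branch 1.1.1.1 (add p5, p6):
                × closes — contains both p6 and ~p6.
              branch 1.1.1.2 (add ~p5, ~p6):
                × closes — contains both p5 and ~p5.
          branch 1.1.2 (add ~p5, p6):
            (p5 <-> p6): β-rule — branch into p5, p6  //  ~p5, ~p6.
              branch 1.1.2.1 (add p5, p6):
                × closes — contains both p5 and ~p5.
              branch 1.1.2.2 (add ~p5, ~p6):
                × closes — contains both p6 and ~p6.
      branch 1.2 (add ~(~p3 -> p2)):
        ~(~p3 -> p2): α-rule — add ~p3, ~p2.
        ~(p5 <-> p6): β-rule — branch into p5, ~p6  //  ~p5, p6.
          branch 1.2.1 (add p5, ~p6):
            (p5 <-> p6): β-rule — branch into p5, p6  //  ~p5, ~p6.
              branch 1.2.1.1 (add p5, p6):
                × closes — contains both p6 and ~p6.
              branch 1.2.1.2 (add ~p5, ~p6):
                × closes — contains both p5 and ~p5.
          branch 1.2.2 (add ~p5, p6):
            (p5 <-> p6): β-rule — branch into p5, p6  //  ~p5, ~p6.
              branch 1.2.2.1 (add p5, p6):
                × closes — contains both p5 and ~p5.
              branch 1.2.2.2 (add ~p5, ~p6):
                × closes — contains both p6 and ~p6.
  branch 2 (add (p4 & (~p3 -> p2))):
    (p4 & (~p3 -> p2)): α-rule — add p4, (~p3 -> p2).
    ~(p4 & (~p3 -> p2)): β-rule — branch into ~p4  //  ~(~p3 -> p2).
      branch 2.1 (add ~p4):
        × closes — contains both p4 and ~p4.
      branch 2.2 (add ~(~p3 -> p2)):
        ~(~p3 -> p2): α-rule — add ~p3, ~p2.
        ~(p5 <-> p6): β-rule — branch into p5, ~p6  //  ~p5, p6.
          branch 2.2.1 (add p5, ~p6):
            (~p3 -> p2): β-rule — branch into ~~p3  //  p2.
              branch 2.2.1.1 (add ~~p3):
                × closes — contains both p3 and ~p3.
              branch 2.2.1.2 (add p2):
                × closes — contains both p2 and ~p2.
          branch 2.2.2 (add ~p5, p6):
            (~p3 -> p2): β-rule — branch into ~~p3  //  p2.
              branch 2.2.2.1 (add ~~p3):
                × closes — contains both p3 and ~p3.
              branch 2.2.2.2 (add p2):
                × closes — contains both p2 and ~p2.
All 13 branches close.
Every branch closed, so the negation is unsatisfiable and the formula is valid.

Valid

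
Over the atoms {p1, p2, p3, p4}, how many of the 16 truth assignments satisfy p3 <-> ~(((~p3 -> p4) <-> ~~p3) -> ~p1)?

10

Initial set: {(p3 <-> ~(((~p3 -> p4) <-> ~~p3) -> ~p1))}.
(p3 <-> ~(((~p3 -> p4) <-> ~~p3) -> ~p1)): β-rule — branch into p3, ~(((~p3 -> p4) <-> ~~p3) -> ~p1)  //  ~p3, ~~(((~p3 -> p4) <-> ~~p3) -> ~p1).
  branch 1 (add p3, ~(((~p3 -> p4) <-> ~~p3) -> ~p1)):
    ~(((~p3 -> p4) <-> ~~p3) -> ~p1): α-rule — add ((~p3 -> p4) <-> ~~p3), ~~p1.
    ((~p3 -> p4) <-> ~~p3): β-rule — branch into (~p3 -> p4), ~~p3  //  ~(~p3 -> p4), ~~~p3.
      branch 1.1 (add (~p3 -> p4), ~~p3):
        ~~p3: drop double negation, giving p3.
        (~p3 -> p4): β-rule — branch into ~~p3  //  p4.
          branch 1.1.1 (add ~~p3):
            ○ open, literals {p1=T, p3=T}.
          branch 1.1.2 (add p4):
            ○ open, literals {p1=T, p3=T, p4=T}.
      branch 1.2 (add ~(~p3 -> p4), ~~~p3):
        ~(~p3 -> p4): α-rule — add ~p3, ~p4.
        × closes — contains both p3 and ~p3.
  branch 2 (add ~p3, ~~(((~p3 -> p4) <-> ~~p3) -> ~p1)):
    ~~(((~p3 -> p4) <-> ~~p3) -> ~p1): β-rule — branch into ~((~p3 -> p4) <-> ~~p3)  //  ~p1.
      branch 2.1 (add ~((~p3 -> p4) <-> ~~p3)):
        ~((~p3 -> p4) <-> ~~p3): β-rule — branch into (~p3 -> p4), ~~~p3  //  ~(~p3 -> p4), ~~p3.
          branch 2.1.1 (add (~p3 -> p4), ~~~p3):
            ~~~p3: drop double negation, giving ~p3.
            (~p3 -> p4): β-rule — branch into ~~p3  //  p4.
              branch 2.1.1.1 (add ~~p3):
                × closes — contains both p3 and ~p3.
              branch 2.1.1.2 (add p4):
                ○ open, literals {p3=F, p4=T}.
          branch 2.1.2 (add ~(~p3 -> p4), ~~p3):
            ~(~p3 -> p4): α-rule — add ~p3, ~p4.
            ~~p3: drop double negation, giving p3.
            × closes — contains both p3 and ~p3.
      branch 2.2 (add ~p1):
        ○ open, literals {p1=F, p3=F}.
3 branches closed, 4 open.
Each open branch fixes some atoms; the unmentioned ones are free. Counting distinct full assignments: branch {p1=T, p3=T} (p2, p4) contributes 4 new; branch {p1=T, p3=T, p4=T} (p2) contributes 0 new; branch {p3=F, p4=T} (p1, p2) contributes 4 new; branch {p1=F, p3=F} (p2, p4) contributes 2 new. Total: 10.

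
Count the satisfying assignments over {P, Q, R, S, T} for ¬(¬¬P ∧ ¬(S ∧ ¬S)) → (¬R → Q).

28

Initial set: {(¬(¬¬P ∧ ¬(S ∧ ¬S)) → (¬R → Q))}.
(¬(¬¬P ∧ ¬(S ∧ ¬S)) → (¬R → Q)): β-rule — branch into ¬¬(¬¬P ∧ ¬(S ∧ ¬S))  //  (¬R → Q).
  branch 1 (add ¬¬(¬¬P ∧ ¬(S ∧ ¬S))):
    ¬¬(¬¬P ∧ ¬(S ∧ ¬S)): α-rule — add ¬¬P, ¬(S ∧ ¬S).
    ¬¬P: drop double negation, giving P.
    ¬(S ∧ ¬S): β-rule — branch into ¬S  //  ¬¬S.
      branch 1.1 (add ¬S):
        ○ open, literals {P=T, S=F}.
      branch 1.2 (add ¬¬S):
        ○ open, literals {P=T, S=T}.
  branch 2 (add (¬R → Q)):
    (¬R → Q): β-rule — branch into ¬¬R  //  Q.
      branch 2.1 (add ¬¬R):
        ○ open, literals {R=T}.
      branch 2.2 (add Q):
        ○ open, literals {Q=T}.
0 branches closed, 4 open.
Each open branch fixes some atoms; the unmentioned ones are free. Counting distinct full assignments: branch {P=T, S=F} (Q, R, T) contributes 8 new; branch {P=T, S=T} (Q, R, T) contributes 8 new; branch {R=T} (P, Q, S, T) contributes 8 new; branch {Q=T} (P, R, S, T) contributes 4 new. Total: 28.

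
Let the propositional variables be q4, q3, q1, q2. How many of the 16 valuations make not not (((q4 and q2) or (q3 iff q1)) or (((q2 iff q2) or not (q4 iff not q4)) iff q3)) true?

13

Initial set: {T not not (((q4 and q2) or (q3 iff q1)) or (((q2 iff q2) or not (q4 iff not q4)) iff q3))}.
T not not (((q4 and q2) or (q3 iff q1)) or (((q2 iff q2) or not (q4 iff not q4)) iff q3)): drop double negation, giving T (((q4 and q2) or (q3 iff q1)) or (((q2 iff q2) or not (q4 iff not q4)) iff q3)).
T (((q4 and q2) or (q3 iff q1)) or (((q2 iff q2) or not (q4 iff not q4)) iff q3)): β-rule — branch into T ((q4 and q2) or (q3 iff q1))  //  T (((q2 iff q2) or not (q4 iff not q4)) iff q3).
  branch 1 (add T ((q4 and q2) or (q3 iff q1))):
    T ((q4 and q2) or (q3 iff q1)): β-rule — branch into T (q4 and q2)  //  T (q3 iff q1).
      branch 1.1 (add T (q4 and q2)):
        T (q4 and q2): α-rule — add T q4, T q2.
        ○ open, literals {q2=true, q4=true}.
      branch 1.2 (add T (q3 iff q1)):
        T (q3 iff q1): β-rule — branch into T q3, T q1  //  F q3, F q1.
          branch 1.2.1 (add T q3, T q1):
            ○ open, literals {q1=true, q3=true}.
          branch 1.2.2 (add F q3, F q1):
            ○ open, literals {q1=false, q3=false}.
  branch 2 (add T (((q2 iff q2) or not (q4 iff not q4)) iff q3)):
    T (((q2 iff q2) or not (q4 iff not q4)) iff q3): β-rule — branch into T ((q2 iff q2) or not (q4 iff not q4)), T q3  //  F ((q2 iff q2) or not (q4 iff not q4)), F q3.
      branch 2.1 (add T ((q2 iff q2) or not (q4 iff not q4)), T q3):
        T ((q2 iff q2) or not (q4 iff not q4)): β-rule — branch into T (q2 iff q2)  //  T not (q4 iff not q4).
          branch 2.1.1 (add T (q2 iff q2)):
            T (q2 iff q2): β-rule — branch into T q2, T q2  //  F q2, F q2.
              branch 2.1.1.1 (add T q2, T q2):
                ○ open, literals {q2=true, q3=true}.
              branch 2.1.1.2 (add F q2, F q2):
                ○ open, literals {q2=false, q3=true}.
          branch 2.1.2 (add T not (q4 iff not q4)):
            T not (q4 iff not q4): β-rule — branch into T q4, F not q4  //  F q4, T not q4.
              branch 2.1.2.1 (add T q4, F not q4):
                ○ open, literals {q3=true, q4=true}.
              branch 2.1.2.2 (add F q4, T not q4):
                ○ open, literals {q3=true, q4=false}.
      branch 2.2 (add F ((q2 iff q2) or not (q4 iff not q4)), F q3):
        F ((q2 iff q2) or not (q4 iff not q4)): α-rule — add F (q2 iff q2), F not (q4 iff not q4).
        F (q2 iff q2): β-rule — branch into T q2, F q2  //  F q2, T q2.
          branch 2.2.1 (add T q2, F q2):
            × closes — contains both q2 and not q2.
          branch 2.2.2 (add F q2, T q2):
            × closes — contains both q2 and not q2.
2 branches closed, 7 open.
Each open branch fixes some atoms; the unmentioned ones are free. Counting distinct full assignments: branch {q2=true, q4=true} (q3, q1) contributes 4 new; branch {q1=true, q3=true} (q4, q2) contributes 3 new; branch {q1=false, q3=false} (q4, q2) contributes 3 new; branch {q2=true, q3=true} (q4, q1) contributes 1 new; branch {q2=false, q3=true} (q4, q1) contributes 2 new; branch {q3=true, q4=true} (q1, q2) contributes 0 new; branch {q3=true, q4=false} (q1, q2) contributes 0 new. Total: 13.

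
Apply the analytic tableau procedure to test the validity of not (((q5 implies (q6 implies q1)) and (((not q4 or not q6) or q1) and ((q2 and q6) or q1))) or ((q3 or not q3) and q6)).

Not valid

Assume the negation and expand:
Initial set: {not not (((q5 implies (q6 implies q1)) and (((not q4 or not q6) or q1) and ((q2 and q6) or q1))) or ((q3 or not q3) and q6))}.
not not (((q5 implies (q6 implies q1)) and (((not q4 or not q6) or q1) and ((q2 and q6) or q1))) or ((q3 or not q3) and q6)): β-rule — branch into ((q5 implies (q6 implies q1)) and (((not q4 or not q6) or q1) and ((q2 and q6) or q1)))  //  ((q3 or not q3) and q6).
  branch 1 (add ((q5 implies (q6 implies q1)) and (((not q4 or not q6) or q1) and ((q2 and q6) or q1)))):
    ((q5 implies (q6 implies q1)) and (((not q4 or not q6) or q1) and ((q2 and q6) or q1))): α-rule — add (q5 implies (q6 implies q1)), (((not q4 or not q6) or q1) and ((q2 and q6) or q1)).
    (((not q4 or not q6) or q1) and ((q2 and q6) or q1)): α-rule — add ((not q4 or not q6) or q1), ((q2 and q6) or q1).
    (q5 implies (q6 implies q1)): β-rule — branch into not q5  //  (q6 implies q1).
      branch 1.1 (add not q5):
        ((not q4 or not q6) or q1): β-rule — branch into (not q4 or not q6)  //  q1.
          branch 1.1.1 (add (not q4 or not q6)):
            ((q2 and q6) or q1): β-rule — branch into (q2 and q6)  //  q1.
              branch 1.1.1.1 (add (q2 and q6)):
                (q2 and q6): α-rule — add q2, q6.
                (not q4 or not q6): β-rule — branch into not q4  //  not q6.
                  branch 1.1.1.1.1 (add not q4):
                    ○ open, literals {q2=1, q4=0, q5=0, q6=1}.
                  branch 1.1.1.1.2 (add not q6):
                    × closes — contains both q6 and not q6.
              branch 1.1.1.2 (add q1):
                (not q4 or not q6): β-rule — branch into not q4  //  not q6.
                  branch 1.1.1.2.1 (add not q4):
                    ○ open, literals {q1=1, q4=0, q5=0}.
                  branch 1.1.1.2.2 (add not q6):
                    ○ open, literals {q1=1, q5=0, q6=0}.
          branch 1.1.2 (add q1):
            ((q2 and q6) or q1): β-rule — branch into (q2 and q6)  //  q1.
              branch 1.1.2.1 (add (q2 and q6)):
                (q2 and q6): α-rule — add q2, q6.
                ○ open, literals {q1=1, q2=1, q5=0, q6=1}.
              branch 1.1.2.2 (add q1):
                ○ open, literals {q1=1, q5=0}.
      branch 1.2 (add (q6 implies q1)):
        ((not q4 or not q6) or q1): β-rule — branch into (not q4 or not q6)  //  q1.
          branch 1.2.1 (add (not q4 or not q6)):
            ((q2 and q6) or q1): β-rule — branch into (q2 and q6)  //  q1.
              branch 1.2.1.1 (add (q2 and q6)):
                (q2 and q6): α-rule — add q2, q6.
                (q6 implies q1): β-rule — branch into not q6  //  q1.
                  branch 1.2.1.1.1 (add not q6):
                    × closes — contains both q6 and not q6.
                  branch 1.2.1.1.2 (add q1):
                    (not q4 or not q6): β-rule — branch into not q4  //  not q6.
                      branch 1.2.1.1.2.1 (add not q4):
                        ○ open, literals {q1=1, q2=1, q4=0, q6=1}.
                      branch 1.2.1.1.2.2 (add not q6):
                        × closes — contains both q6 and not q6.
              branch 1.2.1.2 (add q1):
                (q6 implies q1): β-rule — branch into not q6  //  q1.
                  branch 1.2.1.2.1 (add not q6):
                    (not q4 or not q6): β-rule — branch into not q4  //  not q6.
                      branch 1.2.1.2.1.1 (add not q4):
                        ○ open, literals {q1=1, q4=0, q6=0}.
                      branch 1.2.1.2.1.2 (add not q6):
                        ○ open, literals {q1=1, q6=0}.
                  branch 1.2.1.2.2 (add q1):
                    (not q4 or not q6): β-rule — branch into not q4  //  not q6.
                      branch 1.2.1.2.2.1 (add not q4):
                        ○ open, literals {q1=1, q4=0}.
                      branch 1.2.1.2.2.2 (add not q6):
                        ○ open, literals {q1=1, q6=0}.
          branch 1.2.2 (add q1):
            ((q2 and q6) or q1): β-rule — branch into (q2 and q6)  //  q1.
              branch 1.2.2.1 (add (q2 and q6)):
                (q2 and q6): α-rule — add q2, q6.
                (q6 implies q1): β-rule — branch into not q6  //  q1.
                  branch 1.2.2.1.1 (add not q6):
                    × closes — contains both q6 and not q6.
                  branch 1.2.2.1.2 (add q1):
                    ○ open, literals {q1=1, q2=1, q6=1}.
              branch 1.2.2.2 (add q1):
                (q6 implies q1): β-rule — branch into not q6  //  q1.
                  branch 1.2.2.2.1 (add not q6):
                    ○ open, literals {q1=1, q6=0}.
                  branch 1.2.2.2.2 (add q1):
                    ○ open, literals {q1=1}.
  branch 2 (add ((q3 or not q3) and q6)):
    ((q3 or not q3) and q6): α-rule — add (q3 or not q3), q6.
    (q3 or not q3): β-rule — branch into q3  //  not q3.
      branch 2.1 (add q3):
        ○ open, literals {q3=1, q6=1}.
      branch 2.2 (add not q3):
        ○ open, literals {q3=0, q6=1}.
4 branches closed, 15 open.
An open branch gives a countermodel: q2=1, q4=0, q5=0, q6=1 (unmentioned atoms arbitrary); under it the original formula is false.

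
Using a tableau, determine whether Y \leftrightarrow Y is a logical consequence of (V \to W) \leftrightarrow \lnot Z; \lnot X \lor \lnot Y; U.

Initial set: {T ((V \to W) \leftrightarrow \lnot Z); T (\lnot X \lor \lnot Y); T U; F (Y \leftrightarrow Y)}.
T ((V \to W) \leftrightarrow \lnot Z): β-rule — branch into T (V \to W), T \lnot Z  //  F (V \to W), F \lnot Z.
  branch 1 (add T (V \to W), T \lnot Z):
    T (\lnot X \lor \lnot Y): β-rule — branch into T \lnot X  //  T \lnot Y.
      branch 1.1 (add T \lnot X):
        F (Y \leftrightarrow Y): β-rule — branch into T Y, F Y  //  F Y, T Y.
          branch 1.1.1 (add T Y, F Y):
            × closes — contains both Y and \lnot Y.
          branch 1.1.2 (add F Y, T Y):
            × closes — contains both Y and \lnot Y.
      branch 1.2 (add T \lnot Y):
        F (Y \leftrightarrow Y): β-rule — branch into T Y, F Y  //  F Y, T Y.
          branch 1.2.1 (add T Y, F Y):
            × closes — contains both Y and \lnot Y.
          branch 1.2.2 (add F Y, T Y):
            × closes — contains both Y and \lnot Y.
  branch 2 (add F (V \to W), F \lnot Z):
    F (V \to W): α-rule — add T V, F W.
    T (\lnot X \lor \lnot Y): β-rule — branch into T \lnot X  //  T \lnot Y.
      branch 2.1 (add T \lnot X):
        F (Y \leftrightarrow Y): β-rule — branch into T Y, F Y  //  F Y, T Y.
          branch 2.1.1 (add T Y, F Y):
            × closes — contains both Y and \lnot Y.
          branch 2.1.2 (add F Y, T Y):
            × closes — contains both Y and \lnot Y.
      branch 2.2 (add T \lnot Y):
        F (Y \leftrightarrow Y): β-rule — branch into T Y, F Y  //  F Y, T Y.
          branch 2.2.1 (add T Y, F Y):
            × closes — contains both Y and \lnot Y.
          branch 2.2.2 (add F Y, T Y):
            × closes — contains both Y and \lnot Y.
All 8 branches close.
Every branch closed, so the premises entail the conclusion.

Yes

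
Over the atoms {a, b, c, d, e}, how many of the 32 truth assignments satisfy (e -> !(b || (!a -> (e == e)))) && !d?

8

Initial set: {((e -> !(b || (!a -> (e == e)))) && !d)}.
((e -> !(b || (!a -> (e == e)))) && !d): α-rule — add (e -> !(b || (!a -> (e == e)))), !d.
(e -> !(b || (!a -> (e == e)))): β-rule — branch into !e  //  !(b || (!a -> (e == e))).
  branch 1 (add !e):
    ○ open, literals {d=0, e=0}.
  branch 2 (add !(b || (!a -> (e == e)))):
    !(b || (!a -> (e == e))): α-rule — add !b, !(!a -> (e == e)).
    !(!a -> (e == e)): α-rule — add !a, !(e == e).
    !(e == e): β-rule — branch into e, !e  //  !e, e.
      branch 2.1 (add e, !e):
        × closes — contains both e and !e.
      branch 2.2 (add !e, e):
        × closes — contains both e and !e.
2 branches closed, 1 open.
Each open branch fixes some atoms; the unmentioned ones are free. Counting distinct full assignments: branch {d=0, e=0} (a, b, c) contributes 8 new. Total: 8.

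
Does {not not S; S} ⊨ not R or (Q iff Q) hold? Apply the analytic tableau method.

Initial set: {not not S; S; not (not R or (Q iff Q))}.
not not S: drop double negation, giving S.
not (not R or (Q iff Q)): α-rule — add not not R, not (Q iff Q).
not (Q iff Q): β-rule — branch into Q, not Q  //  not Q, Q.
  branch 1 (add Q, not Q):
    × closes — contains both Q and not Q.
  branch 2 (add not Q, Q):
    × closes — contains both Q and not Q.
All 2 branches close.
Every branch closed, so the premises entail the conclusion.

Yes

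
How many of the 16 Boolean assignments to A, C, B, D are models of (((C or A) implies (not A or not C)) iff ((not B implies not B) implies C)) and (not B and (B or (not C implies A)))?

2

Initial set: {((((C or A) implies (not A or not C)) iff ((not B implies not B) implies C)) and (not B and (B or (not C implies A))))}.
((((C or A) implies (not A or not C)) iff ((not B implies not B) implies C)) and (not B and (B or (not C implies A)))): α-rule — add (((C or A) implies (not A or not C)) iff ((not B implies not B) implies C)), (not B and (B or (not C implies A))).
(not B and (B or (not C implies A))): α-rule — add not B, (B or (not C implies A)).
(((C or A) implies (not A or not C)) iff ((not B implies not B) implies C)): β-rule — branch into ((C or A) implies (not A or not C)), ((not B implies not B) implies C)  //  not ((C or A) implies (not A or not C)), not ((not B implies not B) implies C).
  branch 1 (add ((C or A) implies (not A or not C)), ((not B implies not B) implies C)):
    (B or (not C implies A)): β-rule — branch into B  //  (not C implies A).
      branch 1.1 (add B):
        × closes — contains both B and not B.
      branch 1.2 (add (not C implies A)):
        ((C or A) implies (not A or not C)): β-rule — branch into not (C or A)  //  (not A or not C).
          branch 1.2.1 (add not (C or A)):
            not (C or A): α-rule — add not C, not A.
            ((not B implies not B) implies C): β-rule — branch into not (not B implies not B)  //  C.
              branch 1.2.1.1 (add not (not B implies not B)):
                not (not B implies not B): α-rule — add not B, not not B.
                × closes — contains both B and not B.
              branch 1.2.1.2 (add C):
                × closes — contains both C and not C.
          branch 1.2.2 (add (not A or not C)):
            ((not B implies not B) implies C): β-rule — branch into not (not B implies not B)  //  C.
              branch 1.2.2.1 (add not (not B implies not B)):
                not (not B implies not B): α-rule — add not B, not not B.
                × closes — contains both B and not B.
              branch 1.2.2.2 (add C):
                (not C implies A): β-rule — branch into not not C  //  A.
                  branch 1.2.2.2.1 (add not not C):
                    (not A or not C): β-rule — branch into not A  //  not C.
                      branch 1.2.2.2.1.1 (add not A):
                        ○ open, literals {A=false, B=false, C=true}.
                      branch 1.2.2.2.1.2 (add not C):
                        × closes — contains both C and not C.
                  branch 1.2.2.2.2 (add A):
                    (not A or not C): β-rule — branch into not A  //  not C.
                      branch 1.2.2.2.2.1 (add not A):
                        × closes — contains both A and not A.
                      branch 1.2.2.2.2.2 (add not C):
                        × closes — contains both C and not C.
  branch 2 (add not ((C or A) implies (not A or not C)), not ((not B implies not B) implies C)):
    not ((C or A) implies (not A or not C)): α-rule — add (C or A), not (not A or not C).
    not ((not B implies not B) implies C): α-rule — add (not B implies not B), not C.
    not (not A or not C): α-rule — add not not A, not not C.
    × closes — contains both C and not C.
8 branches closed, 1 open.
Each open branch fixes some atoms; the unmentioned ones are free. Counting distinct full assignments: branch {A=false, B=false, C=true} (D) contributes 2 new. Total: 2.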